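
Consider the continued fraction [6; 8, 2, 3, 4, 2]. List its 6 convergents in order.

Using the convergent recurrence p_i = a_i*p_{i-1} + p_{i-2}, q_i = a_i*q_{i-1} + q_{i-2} with p_{-2}=0, p_{-1}=1, q_{-2}=1, q_{-1}=0:
  i=0: a_0=6, p_0 = 6*1 + 0 = 6, q_0 = 6*0 + 1 = 1.
  i=1: a_1=8, p_1 = 8*6 + 1 = 49, q_1 = 8*1 + 0 = 8.
  i=2: a_2=2, p_2 = 2*49 + 6 = 104, q_2 = 2*8 + 1 = 17.
  i=3: a_3=3, p_3 = 3*104 + 49 = 361, q_3 = 3*17 + 8 = 59.
  i=4: a_4=4, p_4 = 4*361 + 104 = 1548, q_4 = 4*59 + 17 = 253.
  i=5: a_5=2, p_5 = 2*1548 + 361 = 3457, q_5 = 2*253 + 59 = 565.

6/1, 49/8, 104/17, 361/59, 1548/253, 3457/565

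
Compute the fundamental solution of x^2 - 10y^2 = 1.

(x, y) = (19, 6)

First expand sqrt(10) as a continued fraction. With x_i = (sqrt(10) + m_i)/d_i and (m_0, d_0) = (0, 1): a_0 = floor(sqrt(10)) = 3, since 3^2 = 9 <= 10 < 16 = 4^2.
Iterate m_{i+1} = d_i*a_i - m_i, d_{i+1} = (10 - m_{i+1}^2)/d_i, a_{i+1} = floor((a_0 + m_{i+1})/d_{i+1}):
  m_1 = 1*3 - 0 = 3, d_1 = (10 - 3^2)/1 = 1/1 = 1, a_1 = floor((3 + 3)/1) = 6.
  m_2 = 1*6 - 3 = 3, d_2 = (10 - 3^2)/1 = 1/1 = 1: (m_2, d_2) = (m_1, d_1) = (3, 1), so from here the quotient a_1 repeats; the period length is 1.
So sqrt(10) = [3; (6)] with period length k = 1.
k is odd, so (p_{k-1}, q_{k-1}) only solves x^2 - 10y^2 = -1 and the fundamental solution of x^2 - 10y^2 = 1 is (p_{2k-1}, q_{2k-1}) = (p_1, q_1); compute convergents through index 1, running through the period twice.
Convergents (p_i = a_i*p_{i-1} + p_{i-2}, q_i = a_i*q_{i-1} + q_{i-2} with p_{-2}=0, p_{-1}=1, q_{-2}=1, q_{-1}=0):
  i=0: a_0=3, p_0 = 3*1 + 0 = 3, q_0 = 3*0 + 1 = 1.
  i=1: a_1=6, p_1 = 6*3 + 1 = 19, q_1 = 6*1 + 0 = 6.
Indeed p_0^2 - 10*q_0^2 = 9 - 10 = -1, not +1.
Check: 19^2 - 10*6^2 = 361 - 360 = 1, so (x, y) = (19, 6) solves the equation, and by the theorem it is the least positive solution.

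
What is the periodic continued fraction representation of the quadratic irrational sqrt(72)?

[8; (2, 16)]

Write x_i = (sqrt(72) + m_i)/d_i with (m_0, d_0) = (0, 1). a_0 = floor(sqrt(72)) = 8, since 8^2 = 64 <= 72 < 81 = 9^2.
Iterate m_{i+1} = d_i*a_i - m_i, d_{i+1} = (72 - m_{i+1}^2)/d_i, a_{i+1} = floor((a_0 + m_{i+1})/d_{i+1}):
  m_1 = 1*8 - 0 = 8, d_1 = (72 - 8^2)/1 = 8/1 = 8, a_1 = floor((8 + 8)/8) = 2.
  m_2 = 8*2 - 8 = 8, d_2 = (72 - 8^2)/8 = 8/8 = 1, a_2 = floor((8 + 8)/1) = 16.
  m_3 = 1*16 - 8 = 8, d_3 = (72 - 8^2)/1 = 8/1 = 8: (m_3, d_3) = (m_1, d_1) = (8, 8), so from here the quotients repeat a_1, a_2; the period length is 2.
Hence the expansion of sqrt(72) is a_0 = 8 followed by the repeating block 2, 16 (period 2).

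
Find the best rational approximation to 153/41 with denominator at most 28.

Expand x = 153/41 as a continued fraction with the Euclidean algorithm:
  153 = 3*41 + 30, so a_0 = 3.
  41 = 1*30 + 11, so a_1 = 1.
  30 = 2*11 + 8, so a_2 = 2.
  11 = 1*8 + 3, so a_3 = 1.
  8 = 2*3 + 2, so a_4 = 2.
  3 = 1*2 + 1, so a_5 = 1.
  2 = 2*1 + 0, so a_6 = 2.
so x = [3; 1, 2, 1, 2, 1, 2].
Convergents (p_i = a_i*p_{i-1} + p_{i-2}, q_i = a_i*q_{i-1} + q_{i-2} with p_{-2}=0, p_{-1}=1, q_{-2}=1, q_{-1}=0), until the denominator exceeds 28:
  i=0: a_0=3, p_0 = 3*1 + 0 = 3, q_0 = 3*0 + 1 = 1.
  i=1: a_1=1, p_1 = 1*3 + 1 = 4, q_1 = 1*1 + 0 = 1.
  i=2: a_2=2, p_2 = 2*4 + 3 = 11, q_2 = 2*1 + 1 = 3.
  i=3: a_3=1, p_3 = 1*11 + 4 = 15, q_3 = 1*3 + 1 = 4.
  i=4: a_4=2, p_4 = 2*15 + 11 = 41, q_4 = 2*4 + 3 = 11.
  i=5: a_5=1, p_5 = 1*41 + 15 = 56, q_5 = 1*11 + 4 = 15.
  i=6: a_6=2, p_6 = 2*56 + 41 = 153, q_6 = 2*15 + 11 = 41.
q_6 = 41 > 28, so the last convergent with denominator <= 28 is p_5/q_5 = 56/15.
The closest fraction with denominator <= 28 is either p_5/q_5 or the intermediate fraction (k*p_5 + p_4)/(k*q_5 + q_4) with the largest k >= 1 whose denominator stays <= 28; these approach x as k grows, and every other convergent or intermediate fraction in range is farther away.
Largest k: floor((28 - q_4)/q_5) = floor((28 - 11)/15) = 1.
That gives (1*56 + 41)/(1*15 + 11) = 97/26.
Compare the errors: |x - 56/15| = |153*15 - 56*41|/(41*15) = 1/615, and |x - 97/26| = |153*26 - 97*41|/(41*26) = 1/1066.
Cross-multiplying, 1*615 = 615 < 1066 = 1*1066, so 1/1066 is smaller: the intermediate fraction 97/26 is closer to x than 56/15.

97/26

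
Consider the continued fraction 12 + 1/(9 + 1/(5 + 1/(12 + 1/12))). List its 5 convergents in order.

12/1, 109/9, 557/46, 6793/561, 82073/6778

Using the convergent recurrence p_i = a_i*p_{i-1} + p_{i-2}, q_i = a_i*q_{i-1} + q_{i-2} with p_{-2}=0, p_{-1}=1, q_{-2}=1, q_{-1}=0:
  i=0: a_0=12, p_0 = 12*1 + 0 = 12, q_0 = 12*0 + 1 = 1.
  i=1: a_1=9, p_1 = 9*12 + 1 = 109, q_1 = 9*1 + 0 = 9.
  i=2: a_2=5, p_2 = 5*109 + 12 = 557, q_2 = 5*9 + 1 = 46.
  i=3: a_3=12, p_3 = 12*557 + 109 = 6793, q_3 = 12*46 + 9 = 561.
  i=4: a_4=12, p_4 = 12*6793 + 557 = 82073, q_4 = 12*561 + 46 = 6778.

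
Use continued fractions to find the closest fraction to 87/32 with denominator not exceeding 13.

Expand x = 87/32 as a continued fraction with the Euclidean algorithm:
  87 = 2*32 + 23, so a_0 = 2.
  32 = 1*23 + 9, so a_1 = 1.
  23 = 2*9 + 5, so a_2 = 2.
  9 = 1*5 + 4, so a_3 = 1.
  5 = 1*4 + 1, so a_4 = 1.
  4 = 4*1 + 0, so a_5 = 4.
so x = [2; 1, 2, 1, 1, 4].
Convergents (p_i = a_i*p_{i-1} + p_{i-2}, q_i = a_i*q_{i-1} + q_{i-2} with p_{-2}=0, p_{-1}=1, q_{-2}=1, q_{-1}=0), until the denominator exceeds 13:
  i=0: a_0=2, p_0 = 2*1 + 0 = 2, q_0 = 2*0 + 1 = 1.
  i=1: a_1=1, p_1 = 1*2 + 1 = 3, q_1 = 1*1 + 0 = 1.
  i=2: a_2=2, p_2 = 2*3 + 2 = 8, q_2 = 2*1 + 1 = 3.
  i=3: a_3=1, p_3 = 1*8 + 3 = 11, q_3 = 1*3 + 1 = 4.
  i=4: a_4=1, p_4 = 1*11 + 8 = 19, q_4 = 1*4 + 3 = 7.
  i=5: a_5=4, p_5 = 4*19 + 11 = 87, q_5 = 4*7 + 4 = 32.
q_5 = 32 > 13, so the last convergent with denominator <= 13 is p_4/q_4 = 19/7.
The closest fraction with denominator <= 13 is either p_4/q_4 or the intermediate fraction (k*p_4 + p_3)/(k*q_4 + q_3) with the largest k >= 1 whose denominator stays <= 13; these approach x as k grows, and every other convergent or intermediate fraction in range is farther away.
Largest k: floor((13 - q_3)/q_4) = floor((13 - 4)/7) = 1.
That gives (1*19 + 11)/(1*7 + 4) = 30/11.
Compare the errors: |x - 19/7| = |87*7 - 19*32|/(32*7) = 1/224, and |x - 30/11| = |87*11 - 30*32|/(32*11) = 3/352.
Cross-multiplying, 1*352 = 352 < 672 = 3*224, so 1/224 is smaller: the convergent 19/7 is closer to x than 30/11.

19/7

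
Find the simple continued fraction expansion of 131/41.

[3; 5, 8]

Run the Euclidean algorithm on 131 and 41; the successive quotients are the partial quotients a_0, a_1, ... (each step inverts the fractional part left over by the previous one):
  131 = 3*41 + 8, so a_0 = 3.
  41 = 5*8 + 1, so a_1 = 5.
  8 = 8*1 + 0, so a_2 = 8.
The remainder reaches 0 after 3 divisions, so the expansion has 3 partial quotients, read off in order.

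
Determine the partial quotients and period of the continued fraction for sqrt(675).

Write x_i = (sqrt(675) + m_i)/d_i with (m_0, d_0) = (0, 1). a_0 = floor(sqrt(675)) = 25, since 25^2 = 625 <= 675 < 676 = 26^2.
Iterate m_{i+1} = d_i*a_i - m_i, d_{i+1} = (675 - m_{i+1}^2)/d_i, a_{i+1} = floor((a_0 + m_{i+1})/d_{i+1}):
  m_1 = 1*25 - 0 = 25, d_1 = (675 - 25^2)/1 = 50/1 = 50, a_1 = floor((25 + 25)/50) = 1.
  m_2 = 50*1 - 25 = 25, d_2 = (675 - 25^2)/50 = 50/50 = 1, a_2 = floor((25 + 25)/1) = 50.
  m_3 = 1*50 - 25 = 25, d_3 = (675 - 25^2)/1 = 50/1 = 50: (m_3, d_3) = (m_1, d_1) = (25, 50), so from here the quotients repeat a_1, a_2; the period length is 2.
Hence the expansion of sqrt(675) is a_0 = 25 followed by the repeating block 1, 50 (period 2).

[25; (1, 50)]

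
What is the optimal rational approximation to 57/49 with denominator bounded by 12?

Expand x = 57/49 as a continued fraction with the Euclidean algorithm:
  57 = 1*49 + 8, so a_0 = 1.
  49 = 6*8 + 1, so a_1 = 6.
  8 = 8*1 + 0, so a_2 = 8.
so x = [1; 6, 8].
Convergents (p_i = a_i*p_{i-1} + p_{i-2}, q_i = a_i*q_{i-1} + q_{i-2} with p_{-2}=0, p_{-1}=1, q_{-2}=1, q_{-1}=0), until the denominator exceeds 12:
  i=0: a_0=1, p_0 = 1*1 + 0 = 1, q_0 = 1*0 + 1 = 1.
  i=1: a_1=6, p_1 = 6*1 + 1 = 7, q_1 = 6*1 + 0 = 6.
  i=2: a_2=8, p_2 = 8*7 + 1 = 57, q_2 = 8*6 + 1 = 49.
q_2 = 49 > 12, so the last convergent with denominator <= 12 is p_1/q_1 = 7/6.
The closest fraction with denominator <= 12 is either p_1/q_1 or the intermediate fraction (k*p_1 + p_0)/(k*q_1 + q_0) with the largest k >= 1 whose denominator stays <= 12; these approach x as k grows, and every other convergent or intermediate fraction in range is farther away.
Largest k: floor((12 - q_0)/q_1) = floor((12 - 1)/6) = 1.
That gives (1*7 + 1)/(1*6 + 1) = 8/7.
Compare the errors: |x - 7/6| = |57*6 - 7*49|/(49*6) = 1/294, and |x - 8/7| = |57*7 - 8*49|/(49*7) = 7/343.
Cross-multiplying, 1*343 = 343 < 2058 = 7*294, so 1/294 is smaller: the convergent 7/6 is closer to x than 8/7.

7/6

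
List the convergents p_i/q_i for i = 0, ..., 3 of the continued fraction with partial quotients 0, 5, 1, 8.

0/1, 1/5, 1/6, 9/53

Using the convergent recurrence p_i = a_i*p_{i-1} + p_{i-2}, q_i = a_i*q_{i-1} + q_{i-2} with p_{-2}=0, p_{-1}=1, q_{-2}=1, q_{-1}=0:
  i=0: a_0=0, p_0 = 0*1 + 0 = 0, q_0 = 0*0 + 1 = 1.
  i=1: a_1=5, p_1 = 5*0 + 1 = 1, q_1 = 5*1 + 0 = 5.
  i=2: a_2=1, p_2 = 1*1 + 0 = 1, q_2 = 1*5 + 1 = 6.
  i=3: a_3=8, p_3 = 8*1 + 1 = 9, q_3 = 8*6 + 5 = 53.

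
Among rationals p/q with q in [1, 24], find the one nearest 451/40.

124/11

Expand x = 451/40 as a continued fraction with the Euclidean algorithm:
  451 = 11*40 + 11, so a_0 = 11.
  40 = 3*11 + 7, so a_1 = 3.
  11 = 1*7 + 4, so a_2 = 1.
  7 = 1*4 + 3, so a_3 = 1.
  4 = 1*3 + 1, so a_4 = 1.
  3 = 3*1 + 0, so a_5 = 3.
so x = [11; 3, 1, 1, 1, 3].
Convergents (p_i = a_i*p_{i-1} + p_{i-2}, q_i = a_i*q_{i-1} + q_{i-2} with p_{-2}=0, p_{-1}=1, q_{-2}=1, q_{-1}=0), until the denominator exceeds 24:
  i=0: a_0=11, p_0 = 11*1 + 0 = 11, q_0 = 11*0 + 1 = 1.
  i=1: a_1=3, p_1 = 3*11 + 1 = 34, q_1 = 3*1 + 0 = 3.
  i=2: a_2=1, p_2 = 1*34 + 11 = 45, q_2 = 1*3 + 1 = 4.
  i=3: a_3=1, p_3 = 1*45 + 34 = 79, q_3 = 1*4 + 3 = 7.
  i=4: a_4=1, p_4 = 1*79 + 45 = 124, q_4 = 1*7 + 4 = 11.
  i=5: a_5=3, p_5 = 3*124 + 79 = 451, q_5 = 3*11 + 7 = 40.
q_5 = 40 > 24, so the last convergent with denominator <= 24 is p_4/q_4 = 124/11.
The closest fraction with denominator <= 24 is either p_4/q_4 or the intermediate fraction (k*p_4 + p_3)/(k*q_4 + q_3) with the largest k >= 1 whose denominator stays <= 24; these approach x as k grows, and every other convergent or intermediate fraction in range is farther away.
Largest k: floor((24 - q_3)/q_4) = floor((24 - 7)/11) = 1.
That gives (1*124 + 79)/(1*11 + 7) = 203/18.
Compare the errors: |x - 124/11| = |451*11 - 124*40|/(40*11) = 1/440, and |x - 203/18| = |451*18 - 203*40|/(40*18) = 2/720.
Cross-multiplying, 1*720 = 720 < 880 = 2*440, so 1/440 is smaller: the convergent 124/11 is closer to x than 203/18.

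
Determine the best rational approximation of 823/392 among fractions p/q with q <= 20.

Expand x = 823/392 as a continued fraction with the Euclidean algorithm:
  823 = 2*392 + 39, so a_0 = 2.
  392 = 10*39 + 2, so a_1 = 10.
  39 = 19*2 + 1, so a_2 = 19.
  2 = 2*1 + 0, so a_3 = 2.
so x = [2; 10, 19, 2].
Convergents (p_i = a_i*p_{i-1} + p_{i-2}, q_i = a_i*q_{i-1} + q_{i-2} with p_{-2}=0, p_{-1}=1, q_{-2}=1, q_{-1}=0), until the denominator exceeds 20:
  i=0: a_0=2, p_0 = 2*1 + 0 = 2, q_0 = 2*0 + 1 = 1.
  i=1: a_1=10, p_1 = 10*2 + 1 = 21, q_1 = 10*1 + 0 = 10.
  i=2: a_2=19, p_2 = 19*21 + 2 = 401, q_2 = 19*10 + 1 = 191.
q_2 = 191 > 20, so the last convergent with denominator <= 20 is p_1/q_1 = 21/10.
The closest fraction with denominator <= 20 is either p_1/q_1 or the intermediate fraction (k*p_1 + p_0)/(k*q_1 + q_0) with the largest k >= 1 whose denominator stays <= 20; these approach x as k grows, and every other convergent or intermediate fraction in range is farther away.
Largest k: floor((20 - q_0)/q_1) = floor((20 - 1)/10) = 1.
That gives (1*21 + 2)/(1*10 + 1) = 23/11.
Compare the errors: |x - 21/10| = |823*10 - 21*392|/(392*10) = 2/3920, and |x - 23/11| = |823*11 - 23*392|/(392*11) = 37/4312.
Cross-multiplying, 2*4312 = 8624 < 145040 = 37*3920, so 2/3920 is smaller: the convergent 21/10 is closer to x than 23/11.

21/10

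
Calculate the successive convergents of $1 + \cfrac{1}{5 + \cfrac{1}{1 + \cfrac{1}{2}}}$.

Using the convergent recurrence p_i = a_i*p_{i-1} + p_{i-2}, q_i = a_i*q_{i-1} + q_{i-2} with p_{-2}=0, p_{-1}=1, q_{-2}=1, q_{-1}=0:
  i=0: a_0=1, p_0 = 1*1 + 0 = 1, q_0 = 1*0 + 1 = 1.
  i=1: a_1=5, p_1 = 5*1 + 1 = 6, q_1 = 5*1 + 0 = 5.
  i=2: a_2=1, p_2 = 1*6 + 1 = 7, q_2 = 1*5 + 1 = 6.
  i=3: a_3=2, p_3 = 2*7 + 6 = 20, q_3 = 2*6 + 5 = 17.

1/1, 6/5, 7/6, 20/17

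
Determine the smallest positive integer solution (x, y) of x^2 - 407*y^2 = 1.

First expand sqrt(407) as a continued fraction. With x_i = (sqrt(407) + m_i)/d_i and (m_0, d_0) = (0, 1): a_0 = floor(sqrt(407)) = 20, since 20^2 = 400 <= 407 < 441 = 21^2.
Iterate m_{i+1} = d_i*a_i - m_i, d_{i+1} = (407 - m_{i+1}^2)/d_i, a_{i+1} = floor((a_0 + m_{i+1})/d_{i+1}):
  m_1 = 1*20 - 0 = 20, d_1 = (407 - 20^2)/1 = 7/1 = 7, a_1 = floor((20 + 20)/7) = 5.
  m_2 = 7*5 - 20 = 15, d_2 = (407 - 15^2)/7 = 182/7 = 26, a_2 = floor((20 + 15)/26) = 1.
  m_3 = 26*1 - 15 = 11, d_3 = (407 - 11^2)/26 = 286/26 = 11, a_3 = floor((20 + 11)/11) = 2.
  m_4 = 11*2 - 11 = 11, d_4 = (407 - 11^2)/11 = 286/11 = 26, a_4 = floor((20 + 11)/26) = 1.
  m_5 = 26*1 - 11 = 15, d_5 = (407 - 15^2)/26 = 182/26 = 7, a_5 = floor((20 + 15)/7) = 5.
  m_6 = 7*5 - 15 = 20, d_6 = (407 - 20^2)/7 = 7/7 = 1, a_6 = floor((20 + 20)/1) = 40.
  m_7 = 1*40 - 20 = 20, d_7 = (407 - 20^2)/1 = 7/1 = 7: (m_7, d_7) = (m_1, d_1) = (20, 7), so from here the quotients repeat a_1, ..., a_6; the period length is 6.
So sqrt(407) = [20; (5, 1, 2, 1, 5, 40)] with period length k = 6.
k is even, so the fundamental solution of x^2 - 407y^2 = 1 is (p_{k-1}, q_{k-1}) = (p_5, q_5); compute convergents through index 5.
Convergents (p_i = a_i*p_{i-1} + p_{i-2}, q_i = a_i*q_{i-1} + q_{i-2} with p_{-2}=0, p_{-1}=1, q_{-2}=1, q_{-1}=0):
  i=0: a_0=20, p_0 = 20*1 + 0 = 20, q_0 = 20*0 + 1 = 1.
  i=1: a_1=5, p_1 = 5*20 + 1 = 101, q_1 = 5*1 + 0 = 5.
  i=2: a_2=1, p_2 = 1*101 + 20 = 121, q_2 = 1*5 + 1 = 6.
  i=3: a_3=2, p_3 = 2*121 + 101 = 343, q_3 = 2*6 + 5 = 17.
  i=4: a_4=1, p_4 = 1*343 + 121 = 464, q_4 = 1*17 + 6 = 23.
  i=5: a_5=5, p_5 = 5*464 + 343 = 2663, q_5 = 5*23 + 17 = 132.
Check: 2663^2 - 407*132^2 = 7091569 - 7091568 = 1, so (x, y) = (2663, 132) solves the equation, and by the theorem it is the least positive solution.

(x, y) = (2663, 132)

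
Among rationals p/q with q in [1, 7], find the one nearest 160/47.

17/5

Expand x = 160/47 as a continued fraction with the Euclidean algorithm:
  160 = 3*47 + 19, so a_0 = 3.
  47 = 2*19 + 9, so a_1 = 2.
  19 = 2*9 + 1, so a_2 = 2.
  9 = 9*1 + 0, so a_3 = 9.
so x = [3; 2, 2, 9].
Convergents (p_i = a_i*p_{i-1} + p_{i-2}, q_i = a_i*q_{i-1} + q_{i-2} with p_{-2}=0, p_{-1}=1, q_{-2}=1, q_{-1}=0), until the denominator exceeds 7:
  i=0: a_0=3, p_0 = 3*1 + 0 = 3, q_0 = 3*0 + 1 = 1.
  i=1: a_1=2, p_1 = 2*3 + 1 = 7, q_1 = 2*1 + 0 = 2.
  i=2: a_2=2, p_2 = 2*7 + 3 = 17, q_2 = 2*2 + 1 = 5.
  i=3: a_3=9, p_3 = 9*17 + 7 = 160, q_3 = 9*5 + 2 = 47.
q_3 = 47 > 7, so the last convergent with denominator <= 7 is p_2/q_2 = 17/5.
The closest fraction with denominator <= 7 is either p_2/q_2 or the intermediate fraction (k*p_2 + p_1)/(k*q_2 + q_1) with the largest k >= 1 whose denominator stays <= 7; these approach x as k grows, and every other convergent or intermediate fraction in range is farther away.
Largest k: floor((7 - q_1)/q_2) = floor((7 - 2)/5) = 1.
That gives (1*17 + 7)/(1*5 + 2) = 24/7.
Compare the errors: |x - 17/5| = |160*5 - 17*47|/(47*5) = 1/235, and |x - 24/7| = |160*7 - 24*47|/(47*7) = 8/329.
Cross-multiplying, 1*329 = 329 < 1880 = 8*235, so 1/235 is smaller: the convergent 17/5 is closer to x than 24/7.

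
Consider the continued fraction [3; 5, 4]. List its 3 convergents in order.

Using the convergent recurrence p_i = a_i*p_{i-1} + p_{i-2}, q_i = a_i*q_{i-1} + q_{i-2} with p_{-2}=0, p_{-1}=1, q_{-2}=1, q_{-1}=0:
  i=0: a_0=3, p_0 = 3*1 + 0 = 3, q_0 = 3*0 + 1 = 1.
  i=1: a_1=5, p_1 = 5*3 + 1 = 16, q_1 = 5*1 + 0 = 5.
  i=2: a_2=4, p_2 = 4*16 + 3 = 67, q_2 = 4*5 + 1 = 21.

3/1, 16/5, 67/21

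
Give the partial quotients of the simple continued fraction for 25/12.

[2; 12]

Run the Euclidean algorithm on 25 and 12; the successive quotients are the partial quotients a_0, a_1, ... (each step inverts the fractional part left over by the previous one):
  25 = 2*12 + 1, so a_0 = 2.
  12 = 12*1 + 0, so a_1 = 12.
The remainder reaches 0 after 2 divisions, so the expansion has 2 partial quotients, read off in order.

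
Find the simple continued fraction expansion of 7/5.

Run the Euclidean algorithm on 7 and 5; the successive quotients are the partial quotients a_0, a_1, ... (each step inverts the fractional part left over by the previous one):
  7 = 1*5 + 2, so a_0 = 1.
  5 = 2*2 + 1, so a_1 = 2.
  2 = 2*1 + 0, so a_2 = 2.
The remainder reaches 0 after 3 divisions, so the expansion has 3 partial quotients, read off in order.

[1; 2, 2]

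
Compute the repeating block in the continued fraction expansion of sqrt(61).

[7; (1, 4, 3, 1, 2, 2, 1, 3, 4, 1, 14)]

Write x_i = (sqrt(61) + m_i)/d_i with (m_0, d_0) = (0, 1). a_0 = floor(sqrt(61)) = 7, since 7^2 = 49 <= 61 < 64 = 8^2.
Iterate m_{i+1} = d_i*a_i - m_i, d_{i+1} = (61 - m_{i+1}^2)/d_i, a_{i+1} = floor((a_0 + m_{i+1})/d_{i+1}):
  m_1 = 1*7 - 0 = 7, d_1 = (61 - 7^2)/1 = 12/1 = 12, a_1 = floor((7 + 7)/12) = 1.
  m_2 = 12*1 - 7 = 5, d_2 = (61 - 5^2)/12 = 36/12 = 3, a_2 = floor((7 + 5)/3) = 4.
  m_3 = 3*4 - 5 = 7, d_3 = (61 - 7^2)/3 = 12/3 = 4, a_3 = floor((7 + 7)/4) = 3.
  m_4 = 4*3 - 7 = 5, d_4 = (61 - 5^2)/4 = 36/4 = 9, a_4 = floor((7 + 5)/9) = 1.
  m_5 = 9*1 - 5 = 4, d_5 = (61 - 4^2)/9 = 45/9 = 5, a_5 = floor((7 + 4)/5) = 2.
  m_6 = 5*2 - 4 = 6, d_6 = (61 - 6^2)/5 = 25/5 = 5, a_6 = floor((7 + 6)/5) = 2.
  m_7 = 5*2 - 6 = 4, d_7 = (61 - 4^2)/5 = 45/5 = 9, a_7 = floor((7 + 4)/9) = 1.
  m_8 = 9*1 - 4 = 5, d_8 = (61 - 5^2)/9 = 36/9 = 4, a_8 = floor((7 + 5)/4) = 3.
  m_9 = 4*3 - 5 = 7, d_9 = (61 - 7^2)/4 = 12/4 = 3, a_9 = floor((7 + 7)/3) = 4.
  m_10 = 3*4 - 7 = 5, d_10 = (61 - 5^2)/3 = 36/3 = 12, a_10 = floor((7 + 5)/12) = 1.
  m_11 = 12*1 - 5 = 7, d_11 = (61 - 7^2)/12 = 12/12 = 1, a_11 = floor((7 + 7)/1) = 14.
  m_12 = 1*14 - 7 = 7, d_12 = (61 - 7^2)/1 = 12/1 = 12: (m_12, d_12) = (m_1, d_1) = (7, 12), so from here the quotients repeat a_1, ..., a_11; the period length is 11.
Hence the expansion of sqrt(61) is a_0 = 7 followed by the repeating block 1, 4, 3, 1, 2, 2, 1, 3, 4, 1, 14 (period 11).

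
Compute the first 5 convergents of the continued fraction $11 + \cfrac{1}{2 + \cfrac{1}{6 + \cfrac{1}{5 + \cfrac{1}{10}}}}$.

11/1, 23/2, 149/13, 768/67, 7829/683

Using the convergent recurrence p_i = a_i*p_{i-1} + p_{i-2}, q_i = a_i*q_{i-1} + q_{i-2} with p_{-2}=0, p_{-1}=1, q_{-2}=1, q_{-1}=0:
  i=0: a_0=11, p_0 = 11*1 + 0 = 11, q_0 = 11*0 + 1 = 1.
  i=1: a_1=2, p_1 = 2*11 + 1 = 23, q_1 = 2*1 + 0 = 2.
  i=2: a_2=6, p_2 = 6*23 + 11 = 149, q_2 = 6*2 + 1 = 13.
  i=3: a_3=5, p_3 = 5*149 + 23 = 768, q_3 = 5*13 + 2 = 67.
  i=4: a_4=10, p_4 = 10*768 + 149 = 7829, q_4 = 10*67 + 13 = 683.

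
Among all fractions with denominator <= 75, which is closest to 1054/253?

25/6

Expand x = 1054/253 as a continued fraction with the Euclidean algorithm:
  1054 = 4*253 + 42, so a_0 = 4.
  253 = 6*42 + 1, so a_1 = 6.
  42 = 42*1 + 0, so a_2 = 42.
so x = [4; 6, 42].
Convergents (p_i = a_i*p_{i-1} + p_{i-2}, q_i = a_i*q_{i-1} + q_{i-2} with p_{-2}=0, p_{-1}=1, q_{-2}=1, q_{-1}=0), until the denominator exceeds 75:
  i=0: a_0=4, p_0 = 4*1 + 0 = 4, q_0 = 4*0 + 1 = 1.
  i=1: a_1=6, p_1 = 6*4 + 1 = 25, q_1 = 6*1 + 0 = 6.
  i=2: a_2=42, p_2 = 42*25 + 4 = 1054, q_2 = 42*6 + 1 = 253.
q_2 = 253 > 75, so the last convergent with denominator <= 75 is p_1/q_1 = 25/6.
The closest fraction with denominator <= 75 is either p_1/q_1 or the intermediate fraction (k*p_1 + p_0)/(k*q_1 + q_0) with the largest k >= 1 whose denominator stays <= 75; these approach x as k grows, and every other convergent or intermediate fraction in range is farther away.
Largest k: floor((75 - q_0)/q_1) = floor((75 - 1)/6) = 12.
That gives (12*25 + 4)/(12*6 + 1) = 304/73.
Compare the errors: |x - 25/6| = |1054*6 - 25*253|/(253*6) = 1/1518, and |x - 304/73| = |1054*73 - 304*253|/(253*73) = 30/18469.
Cross-multiplying, 1*18469 = 18469 < 45540 = 30*1518, so 1/1518 is smaller: the convergent 25/6 is closer to x than 304/73.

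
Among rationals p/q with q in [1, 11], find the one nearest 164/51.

29/9

Expand x = 164/51 as a continued fraction with the Euclidean algorithm:
  164 = 3*51 + 11, so a_0 = 3.
  51 = 4*11 + 7, so a_1 = 4.
  11 = 1*7 + 4, so a_2 = 1.
  7 = 1*4 + 3, so a_3 = 1.
  4 = 1*3 + 1, so a_4 = 1.
  3 = 3*1 + 0, so a_5 = 3.
so x = [3; 4, 1, 1, 1, 3].
Convergents (p_i = a_i*p_{i-1} + p_{i-2}, q_i = a_i*q_{i-1} + q_{i-2} with p_{-2}=0, p_{-1}=1, q_{-2}=1, q_{-1}=0), until the denominator exceeds 11:
  i=0: a_0=3, p_0 = 3*1 + 0 = 3, q_0 = 3*0 + 1 = 1.
  i=1: a_1=4, p_1 = 4*3 + 1 = 13, q_1 = 4*1 + 0 = 4.
  i=2: a_2=1, p_2 = 1*13 + 3 = 16, q_2 = 1*4 + 1 = 5.
  i=3: a_3=1, p_3 = 1*16 + 13 = 29, q_3 = 1*5 + 4 = 9.
  i=4: a_4=1, p_4 = 1*29 + 16 = 45, q_4 = 1*9 + 5 = 14.
q_4 = 14 > 11, so the last convergent with denominator <= 11 is p_3/q_3 = 29/9.
The closest fraction with denominator <= 11 is either p_3/q_3 or the intermediate fraction (k*p_3 + p_2)/(k*q_3 + q_2) with the largest k >= 1 whose denominator stays <= 11; these approach x as k grows, and every other convergent or intermediate fraction in range is farther away.
Largest k: floor((11 - q_2)/q_3) = floor((11 - 5)/9) = 0.
Since k = 0, no intermediate fraction beyond p_3/q_3 has denominator <= 11, so the convergent 29/9 is the closest (its error is |164*9 - 29*51|/(51*9) = 3/459).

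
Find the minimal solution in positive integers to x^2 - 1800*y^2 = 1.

First expand sqrt(1800) as a continued fraction. With x_i = (sqrt(1800) + m_i)/d_i and (m_0, d_0) = (0, 1): a_0 = floor(sqrt(1800)) = 42, since 42^2 = 1764 <= 1800 < 1849 = 43^2.
Iterate m_{i+1} = d_i*a_i - m_i, d_{i+1} = (1800 - m_{i+1}^2)/d_i, a_{i+1} = floor((a_0 + m_{i+1})/d_{i+1}):
  m_1 = 1*42 - 0 = 42, d_1 = (1800 - 42^2)/1 = 36/1 = 36, a_1 = floor((42 + 42)/36) = 2.
  m_2 = 36*2 - 42 = 30, d_2 = (1800 - 30^2)/36 = 900/36 = 25, a_2 = floor((42 + 30)/25) = 2.
  m_3 = 25*2 - 30 = 20, d_3 = (1800 - 20^2)/25 = 1400/25 = 56, a_3 = floor((42 + 20)/56) = 1.
  m_4 = 56*1 - 20 = 36, d_4 = (1800 - 36^2)/56 = 504/56 = 9, a_4 = floor((42 + 36)/9) = 8.
  m_5 = 9*8 - 36 = 36, d_5 = (1800 - 36^2)/9 = 504/9 = 56, a_5 = floor((42 + 36)/56) = 1.
  m_6 = 56*1 - 36 = 20, d_6 = (1800 - 20^2)/56 = 1400/56 = 25, a_6 = floor((42 + 20)/25) = 2.
  m_7 = 25*2 - 20 = 30, d_7 = (1800 - 30^2)/25 = 900/25 = 36, a_7 = floor((42 + 30)/36) = 2.
  m_8 = 36*2 - 30 = 42, d_8 = (1800 - 42^2)/36 = 36/36 = 1, a_8 = floor((42 + 42)/1) = 84.
  m_9 = 1*84 - 42 = 42, d_9 = (1800 - 42^2)/1 = 36/1 = 36: (m_9, d_9) = (m_1, d_1) = (42, 36), so from here the quotients repeat a_1, ..., a_8; the period length is 8.
So sqrt(1800) = [42; (2, 2, 1, 8, 1, 2, 2, 84)] with period length k = 8.
k is even, so the fundamental solution of x^2 - 1800y^2 = 1 is (p_{k-1}, q_{k-1}) = (p_7, q_7); compute convergents through index 7.
Convergents (p_i = a_i*p_{i-1} + p_{i-2}, q_i = a_i*q_{i-1} + q_{i-2} with p_{-2}=0, p_{-1}=1, q_{-2}=1, q_{-1}=0):
  i=0: a_0=42, p_0 = 42*1 + 0 = 42, q_0 = 42*0 + 1 = 1.
  i=1: a_1=2, p_1 = 2*42 + 1 = 85, q_1 = 2*1 + 0 = 2.
  i=2: a_2=2, p_2 = 2*85 + 42 = 212, q_2 = 2*2 + 1 = 5.
  i=3: a_3=1, p_3 = 1*212 + 85 = 297, q_3 = 1*5 + 2 = 7.
  i=4: a_4=8, p_4 = 8*297 + 212 = 2588, q_4 = 8*7 + 5 = 61.
  i=5: a_5=1, p_5 = 1*2588 + 297 = 2885, q_5 = 1*61 + 7 = 68.
  i=6: a_6=2, p_6 = 2*2885 + 2588 = 8358, q_6 = 2*68 + 61 = 197.
  i=7: a_7=2, p_7 = 2*8358 + 2885 = 19601, q_7 = 2*197 + 68 = 462.
Check: 19601^2 - 1800*462^2 = 384199201 - 384199200 = 1, so (x, y) = (19601, 462) solves the equation, and by the theorem it is the least positive solution.

(x, y) = (19601, 462)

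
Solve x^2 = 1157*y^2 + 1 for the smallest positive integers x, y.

First expand sqrt(1157) as a continued fraction. With x_i = (sqrt(1157) + m_i)/d_i and (m_0, d_0) = (0, 1): a_0 = floor(sqrt(1157)) = 34, since 34^2 = 1156 <= 1157 < 1225 = 35^2.
Iterate m_{i+1} = d_i*a_i - m_i, d_{i+1} = (1157 - m_{i+1}^2)/d_i, a_{i+1} = floor((a_0 + m_{i+1})/d_{i+1}):
  m_1 = 1*34 - 0 = 34, d_1 = (1157 - 34^2)/1 = 1/1 = 1, a_1 = floor((34 + 34)/1) = 68.
  m_2 = 1*68 - 34 = 34, d_2 = (1157 - 34^2)/1 = 1/1 = 1: (m_2, d_2) = (m_1, d_1) = (34, 1), so from here the quotient a_1 repeats; the period length is 1.
So sqrt(1157) = [34; (68)] with period length k = 1.
k is odd, so (p_{k-1}, q_{k-1}) only solves x^2 - 1157y^2 = -1 and the fundamental solution of x^2 - 1157y^2 = 1 is (p_{2k-1}, q_{2k-1}) = (p_1, q_1); compute convergents through index 1, running through the period twice.
Convergents (p_i = a_i*p_{i-1} + p_{i-2}, q_i = a_i*q_{i-1} + q_{i-2} with p_{-2}=0, p_{-1}=1, q_{-2}=1, q_{-1}=0):
  i=0: a_0=34, p_0 = 34*1 + 0 = 34, q_0 = 34*0 + 1 = 1.
  i=1: a_1=68, p_1 = 68*34 + 1 = 2313, q_1 = 68*1 + 0 = 68.
Indeed p_0^2 - 1157*q_0^2 = 1156 - 1157 = -1, not +1.
Check: 2313^2 - 1157*68^2 = 5349969 - 5349968 = 1, so (x, y) = (2313, 68) solves the equation, and by the theorem it is the least positive solution.

(x, y) = (2313, 68)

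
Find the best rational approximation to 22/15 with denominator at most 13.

19/13

Expand x = 22/15 as a continued fraction with the Euclidean algorithm:
  22 = 1*15 + 7, so a_0 = 1.
  15 = 2*7 + 1, so a_1 = 2.
  7 = 7*1 + 0, so a_2 = 7.
so x = [1; 2, 7].
Convergents (p_i = a_i*p_{i-1} + p_{i-2}, q_i = a_i*q_{i-1} + q_{i-2} with p_{-2}=0, p_{-1}=1, q_{-2}=1, q_{-1}=0), until the denominator exceeds 13:
  i=0: a_0=1, p_0 = 1*1 + 0 = 1, q_0 = 1*0 + 1 = 1.
  i=1: a_1=2, p_1 = 2*1 + 1 = 3, q_1 = 2*1 + 0 = 2.
  i=2: a_2=7, p_2 = 7*3 + 1 = 22, q_2 = 7*2 + 1 = 15.
q_2 = 15 > 13, so the last convergent with denominator <= 13 is p_1/q_1 = 3/2.
The closest fraction with denominator <= 13 is either p_1/q_1 or the intermediate fraction (k*p_1 + p_0)/(k*q_1 + q_0) with the largest k >= 1 whose denominator stays <= 13; these approach x as k grows, and every other convergent or intermediate fraction in range is farther away.
Largest k: floor((13 - q_0)/q_1) = floor((13 - 1)/2) = 6.
That gives (6*3 + 1)/(6*2 + 1) = 19/13.
Compare the errors: |x - 3/2| = |22*2 - 3*15|/(15*2) = 1/30, and |x - 19/13| = |22*13 - 19*15|/(15*13) = 1/195.
Cross-multiplying, 1*30 = 30 < 195 = 1*195, so 1/195 is smaller: the intermediate fraction 19/13 is closer to x than 3/2.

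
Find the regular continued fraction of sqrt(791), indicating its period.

[28; (8, 56)]

Write x_i = (sqrt(791) + m_i)/d_i with (m_0, d_0) = (0, 1). a_0 = floor(sqrt(791)) = 28, since 28^2 = 784 <= 791 < 841 = 29^2.
Iterate m_{i+1} = d_i*a_i - m_i, d_{i+1} = (791 - m_{i+1}^2)/d_i, a_{i+1} = floor((a_0 + m_{i+1})/d_{i+1}):
  m_1 = 1*28 - 0 = 28, d_1 = (791 - 28^2)/1 = 7/1 = 7, a_1 = floor((28 + 28)/7) = 8.
  m_2 = 7*8 - 28 = 28, d_2 = (791 - 28^2)/7 = 7/7 = 1, a_2 = floor((28 + 28)/1) = 56.
  m_3 = 1*56 - 28 = 28, d_3 = (791 - 28^2)/1 = 7/1 = 7: (m_3, d_3) = (m_1, d_1) = (28, 7), so from here the quotients repeat a_1, a_2; the period length is 2.
Hence the expansion of sqrt(791) is a_0 = 28 followed by the repeating block 8, 56 (period 2).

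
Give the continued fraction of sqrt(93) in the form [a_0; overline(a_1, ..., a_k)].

Write x_i = (sqrt(93) + m_i)/d_i with (m_0, d_0) = (0, 1). a_0 = floor(sqrt(93)) = 9, since 9^2 = 81 <= 93 < 100 = 10^2.
Iterate m_{i+1} = d_i*a_i - m_i, d_{i+1} = (93 - m_{i+1}^2)/d_i, a_{i+1} = floor((a_0 + m_{i+1})/d_{i+1}):
  m_1 = 1*9 - 0 = 9, d_1 = (93 - 9^2)/1 = 12/1 = 12, a_1 = floor((9 + 9)/12) = 1.
  m_2 = 12*1 - 9 = 3, d_2 = (93 - 3^2)/12 = 84/12 = 7, a_2 = floor((9 + 3)/7) = 1.
  m_3 = 7*1 - 3 = 4, d_3 = (93 - 4^2)/7 = 77/7 = 11, a_3 = floor((9 + 4)/11) = 1.
  m_4 = 11*1 - 4 = 7, d_4 = (93 - 7^2)/11 = 44/11 = 4, a_4 = floor((9 + 7)/4) = 4.
  m_5 = 4*4 - 7 = 9, d_5 = (93 - 9^2)/4 = 12/4 = 3, a_5 = floor((9 + 9)/3) = 6.
  m_6 = 3*6 - 9 = 9, d_6 = (93 - 9^2)/3 = 12/3 = 4, a_6 = floor((9 + 9)/4) = 4.
  m_7 = 4*4 - 9 = 7, d_7 = (93 - 7^2)/4 = 44/4 = 11, a_7 = floor((9 + 7)/11) = 1.
  m_8 = 11*1 - 7 = 4, d_8 = (93 - 4^2)/11 = 77/11 = 7, a_8 = floor((9 + 4)/7) = 1.
  m_9 = 7*1 - 4 = 3, d_9 = (93 - 3^2)/7 = 84/7 = 12, a_9 = floor((9 + 3)/12) = 1.
  m_10 = 12*1 - 3 = 9, d_10 = (93 - 9^2)/12 = 12/12 = 1, a_10 = floor((9 + 9)/1) = 18.
  m_11 = 1*18 - 9 = 9, d_11 = (93 - 9^2)/1 = 12/1 = 12: (m_11, d_11) = (m_1, d_1) = (9, 12), so from here the quotients repeat a_1, ..., a_10; the period length is 10.
Hence the expansion of sqrt(93) is a_0 = 9 followed by the repeating block 1, 1, 1, 4, 6, 4, 1, 1, 1, 18 (period 10).

[9; overline(1, 1, 1, 4, 6, 4, 1, 1, 1, 18)]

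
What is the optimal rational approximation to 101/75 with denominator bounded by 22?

Expand x = 101/75 as a continued fraction with the Euclidean algorithm:
  101 = 1*75 + 26, so a_0 = 1.
  75 = 2*26 + 23, so a_1 = 2.
  26 = 1*23 + 3, so a_2 = 1.
  23 = 7*3 + 2, so a_3 = 7.
  3 = 1*2 + 1, so a_4 = 1.
  2 = 2*1 + 0, so a_5 = 2.
so x = [1; 2, 1, 7, 1, 2].
Convergents (p_i = a_i*p_{i-1} + p_{i-2}, q_i = a_i*q_{i-1} + q_{i-2} with p_{-2}=0, p_{-1}=1, q_{-2}=1, q_{-1}=0), until the denominator exceeds 22:
  i=0: a_0=1, p_0 = 1*1 + 0 = 1, q_0 = 1*0 + 1 = 1.
  i=1: a_1=2, p_1 = 2*1 + 1 = 3, q_1 = 2*1 + 0 = 2.
  i=2: a_2=1, p_2 = 1*3 + 1 = 4, q_2 = 1*2 + 1 = 3.
  i=3: a_3=7, p_3 = 7*4 + 3 = 31, q_3 = 7*3 + 2 = 23.
q_3 = 23 > 22, so the last convergent with denominator <= 22 is p_2/q_2 = 4/3.
The closest fraction with denominator <= 22 is either p_2/q_2 or the intermediate fraction (k*p_2 + p_1)/(k*q_2 + q_1) with the largest k >= 1 whose denominator stays <= 22; these approach x as k grows, and every other convergent or intermediate fraction in range is farther away.
Largest k: floor((22 - q_1)/q_2) = floor((22 - 2)/3) = 6.
That gives (6*4 + 3)/(6*3 + 2) = 27/20.
Compare the errors: |x - 4/3| = |101*3 - 4*75|/(75*3) = 3/225, and |x - 27/20| = |101*20 - 27*75|/(75*20) = 5/1500.
Cross-multiplying, 5*225 = 1125 < 4500 = 3*1500, so 5/1500 is smaller: the intermediate fraction 27/20 is closer to x than 4/3.

27/20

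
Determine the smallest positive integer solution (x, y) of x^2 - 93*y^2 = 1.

(x, y) = (12151, 1260)

First expand sqrt(93) as a continued fraction. With x_i = (sqrt(93) + m_i)/d_i and (m_0, d_0) = (0, 1): a_0 = floor(sqrt(93)) = 9, since 9^2 = 81 <= 93 < 100 = 10^2.
Iterate m_{i+1} = d_i*a_i - m_i, d_{i+1} = (93 - m_{i+1}^2)/d_i, a_{i+1} = floor((a_0 + m_{i+1})/d_{i+1}):
  m_1 = 1*9 - 0 = 9, d_1 = (93 - 9^2)/1 = 12/1 = 12, a_1 = floor((9 + 9)/12) = 1.
  m_2 = 12*1 - 9 = 3, d_2 = (93 - 3^2)/12 = 84/12 = 7, a_2 = floor((9 + 3)/7) = 1.
  m_3 = 7*1 - 3 = 4, d_3 = (93 - 4^2)/7 = 77/7 = 11, a_3 = floor((9 + 4)/11) = 1.
  m_4 = 11*1 - 4 = 7, d_4 = (93 - 7^2)/11 = 44/11 = 4, a_4 = floor((9 + 7)/4) = 4.
  m_5 = 4*4 - 7 = 9, d_5 = (93 - 9^2)/4 = 12/4 = 3, a_5 = floor((9 + 9)/3) = 6.
  m_6 = 3*6 - 9 = 9, d_6 = (93 - 9^2)/3 = 12/3 = 4, a_6 = floor((9 + 9)/4) = 4.
  m_7 = 4*4 - 9 = 7, d_7 = (93 - 7^2)/4 = 44/4 = 11, a_7 = floor((9 + 7)/11) = 1.
  m_8 = 11*1 - 7 = 4, d_8 = (93 - 4^2)/11 = 77/11 = 7, a_8 = floor((9 + 4)/7) = 1.
  m_9 = 7*1 - 4 = 3, d_9 = (93 - 3^2)/7 = 84/7 = 12, a_9 = floor((9 + 3)/12) = 1.
  m_10 = 12*1 - 3 = 9, d_10 = (93 - 9^2)/12 = 12/12 = 1, a_10 = floor((9 + 9)/1) = 18.
  m_11 = 1*18 - 9 = 9, d_11 = (93 - 9^2)/1 = 12/1 = 12: (m_11, d_11) = (m_1, d_1) = (9, 12), so from here the quotients repeat a_1, ..., a_10; the period length is 10.
So sqrt(93) = [9; (1, 1, 1, 4, 6, 4, 1, 1, 1, 18)] with period length k = 10.
k is even, so the fundamental solution of x^2 - 93y^2 = 1 is (p_{k-1}, q_{k-1}) = (p_9, q_9); compute convergents through index 9.
Convergents (p_i = a_i*p_{i-1} + p_{i-2}, q_i = a_i*q_{i-1} + q_{i-2} with p_{-2}=0, p_{-1}=1, q_{-2}=1, q_{-1}=0):
  i=0: a_0=9, p_0 = 9*1 + 0 = 9, q_0 = 9*0 + 1 = 1.
  i=1: a_1=1, p_1 = 1*9 + 1 = 10, q_1 = 1*1 + 0 = 1.
  i=2: a_2=1, p_2 = 1*10 + 9 = 19, q_2 = 1*1 + 1 = 2.
  i=3: a_3=1, p_3 = 1*19 + 10 = 29, q_3 = 1*2 + 1 = 3.
  i=4: a_4=4, p_4 = 4*29 + 19 = 135, q_4 = 4*3 + 2 = 14.
  i=5: a_5=6, p_5 = 6*135 + 29 = 839, q_5 = 6*14 + 3 = 87.
  i=6: a_6=4, p_6 = 4*839 + 135 = 3491, q_6 = 4*87 + 14 = 362.
  i=7: a_7=1, p_7 = 1*3491 + 839 = 4330, q_7 = 1*362 + 87 = 449.
  i=8: a_8=1, p_8 = 1*4330 + 3491 = 7821, q_8 = 1*449 + 362 = 811.
  i=9: a_9=1, p_9 = 1*7821 + 4330 = 12151, q_9 = 1*811 + 449 = 1260.
Check: 12151^2 - 93*1260^2 = 147646801 - 147646800 = 1, so (x, y) = (12151, 1260) solves the equation, and by the theorem it is the least positive solution.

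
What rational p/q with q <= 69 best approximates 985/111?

Expand x = 985/111 as a continued fraction with the Euclidean algorithm:
  985 = 8*111 + 97, so a_0 = 8.
  111 = 1*97 + 14, so a_1 = 1.
  97 = 6*14 + 13, so a_2 = 6.
  14 = 1*13 + 1, so a_3 = 1.
  13 = 13*1 + 0, so a_4 = 13.
so x = [8; 1, 6, 1, 13].
Convergents (p_i = a_i*p_{i-1} + p_{i-2}, q_i = a_i*q_{i-1} + q_{i-2} with p_{-2}=0, p_{-1}=1, q_{-2}=1, q_{-1}=0), until the denominator exceeds 69:
  i=0: a_0=8, p_0 = 8*1 + 0 = 8, q_0 = 8*0 + 1 = 1.
  i=1: a_1=1, p_1 = 1*8 + 1 = 9, q_1 = 1*1 + 0 = 1.
  i=2: a_2=6, p_2 = 6*9 + 8 = 62, q_2 = 6*1 + 1 = 7.
  i=3: a_3=1, p_3 = 1*62 + 9 = 71, q_3 = 1*7 + 1 = 8.
  i=4: a_4=13, p_4 = 13*71 + 62 = 985, q_4 = 13*8 + 7 = 111.
q_4 = 111 > 69, so the last convergent with denominator <= 69 is p_3/q_3 = 71/8.
The closest fraction with denominator <= 69 is either p_3/q_3 or the intermediate fraction (k*p_3 + p_2)/(k*q_3 + q_2) with the largest k >= 1 whose denominator stays <= 69; these approach x as k grows, and every other convergent or intermediate fraction in range is farther away.
Largest k: floor((69 - q_2)/q_3) = floor((69 - 7)/8) = 7.
That gives (7*71 + 62)/(7*8 + 7) = 559/63.
Compare the errors: |x - 71/8| = |985*8 - 71*111|/(111*8) = 1/888, and |x - 559/63| = |985*63 - 559*111|/(111*63) = 6/6993.
Cross-multiplying, 6*888 = 5328 < 6993 = 1*6993, so 6/6993 is smaller: the intermediate fraction 559/63 is closer to x than 71/8.

559/63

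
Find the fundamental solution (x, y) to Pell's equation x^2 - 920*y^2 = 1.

First expand sqrt(920) as a continued fraction. With x_i = (sqrt(920) + m_i)/d_i and (m_0, d_0) = (0, 1): a_0 = floor(sqrt(920)) = 30, since 30^2 = 900 <= 920 < 961 = 31^2.
Iterate m_{i+1} = d_i*a_i - m_i, d_{i+1} = (920 - m_{i+1}^2)/d_i, a_{i+1} = floor((a_0 + m_{i+1})/d_{i+1}):
  m_1 = 1*30 - 0 = 30, d_1 = (920 - 30^2)/1 = 20/1 = 20, a_1 = floor((30 + 30)/20) = 3.
  m_2 = 20*3 - 30 = 30, d_2 = (920 - 30^2)/20 = 20/20 = 1, a_2 = floor((30 + 30)/1) = 60.
  m_3 = 1*60 - 30 = 30, d_3 = (920 - 30^2)/1 = 20/1 = 20: (m_3, d_3) = (m_1, d_1) = (30, 20), so from here the quotients repeat a_1, a_2; the period length is 2.
So sqrt(920) = [30; (3, 60)] with period length k = 2.
k is even, so the fundamental solution of x^2 - 920y^2 = 1 is (p_{k-1}, q_{k-1}) = (p_1, q_1); compute convergents through index 1.
Convergents (p_i = a_i*p_{i-1} + p_{i-2}, q_i = a_i*q_{i-1} + q_{i-2} with p_{-2}=0, p_{-1}=1, q_{-2}=1, q_{-1}=0):
  i=0: a_0=30, p_0 = 30*1 + 0 = 30, q_0 = 30*0 + 1 = 1.
  i=1: a_1=3, p_1 = 3*30 + 1 = 91, q_1 = 3*1 + 0 = 3.
Check: 91^2 - 920*3^2 = 8281 - 8280 = 1, so (x, y) = (91, 3) solves the equation, and by the theorem it is the least positive solution.

(x, y) = (91, 3)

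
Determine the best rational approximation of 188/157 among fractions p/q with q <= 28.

6/5

Expand x = 188/157 as a continued fraction with the Euclidean algorithm:
  188 = 1*157 + 31, so a_0 = 1.
  157 = 5*31 + 2, so a_1 = 5.
  31 = 15*2 + 1, so a_2 = 15.
  2 = 2*1 + 0, so a_3 = 2.
so x = [1; 5, 15, 2].
Convergents (p_i = a_i*p_{i-1} + p_{i-2}, q_i = a_i*q_{i-1} + q_{i-2} with p_{-2}=0, p_{-1}=1, q_{-2}=1, q_{-1}=0), until the denominator exceeds 28:
  i=0: a_0=1, p_0 = 1*1 + 0 = 1, q_0 = 1*0 + 1 = 1.
  i=1: a_1=5, p_1 = 5*1 + 1 = 6, q_1 = 5*1 + 0 = 5.
  i=2: a_2=15, p_2 = 15*6 + 1 = 91, q_2 = 15*5 + 1 = 76.
q_2 = 76 > 28, so the last convergent with denominator <= 28 is p_1/q_1 = 6/5.
The closest fraction with denominator <= 28 is either p_1/q_1 or the intermediate fraction (k*p_1 + p_0)/(k*q_1 + q_0) with the largest k >= 1 whose denominator stays <= 28; these approach x as k grows, and every other convergent or intermediate fraction in range is farther away.
Largest k: floor((28 - q_0)/q_1) = floor((28 - 1)/5) = 5.
That gives (5*6 + 1)/(5*5 + 1) = 31/26.
Compare the errors: |x - 6/5| = |188*5 - 6*157|/(157*5) = 2/785, and |x - 31/26| = |188*26 - 31*157|/(157*26) = 21/4082.
Cross-multiplying, 2*4082 = 8164 < 16485 = 21*785, so 2/785 is smaller: the convergent 6/5 is closer to x than 31/26.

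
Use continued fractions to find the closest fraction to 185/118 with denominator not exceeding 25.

Expand x = 185/118 as a continued fraction with the Euclidean algorithm:
  185 = 1*118 + 67, so a_0 = 1.
  118 = 1*67 + 51, so a_1 = 1.
  67 = 1*51 + 16, so a_2 = 1.
  51 = 3*16 + 3, so a_3 = 3.
  16 = 5*3 + 1, so a_4 = 5.
  3 = 3*1 + 0, so a_5 = 3.
so x = [1; 1, 1, 3, 5, 3].
Convergents (p_i = a_i*p_{i-1} + p_{i-2}, q_i = a_i*q_{i-1} + q_{i-2} with p_{-2}=0, p_{-1}=1, q_{-2}=1, q_{-1}=0), until the denominator exceeds 25:
  i=0: a_0=1, p_0 = 1*1 + 0 = 1, q_0 = 1*0 + 1 = 1.
  i=1: a_1=1, p_1 = 1*1 + 1 = 2, q_1 = 1*1 + 0 = 1.
  i=2: a_2=1, p_2 = 1*2 + 1 = 3, q_2 = 1*1 + 1 = 2.
  i=3: a_3=3, p_3 = 3*3 + 2 = 11, q_3 = 3*2 + 1 = 7.
  i=4: a_4=5, p_4 = 5*11 + 3 = 58, q_4 = 5*7 + 2 = 37.
q_4 = 37 > 25, so the last convergent with denominator <= 25 is p_3/q_3 = 11/7.
The closest fraction with denominator <= 25 is either p_3/q_3 or the intermediate fraction (k*p_3 + p_2)/(k*q_3 + q_2) with the largest k >= 1 whose denominator stays <= 25; these approach x as k grows, and every other convergent or intermediate fraction in range is farther away.
Largest k: floor((25 - q_2)/q_3) = floor((25 - 2)/7) = 3.
That gives (3*11 + 3)/(3*7 + 2) = 36/23.
Compare the errors: |x - 11/7| = |185*7 - 11*118|/(118*7) = 3/826, and |x - 36/23| = |185*23 - 36*118|/(118*23) = 7/2714.
Cross-multiplying, 7*826 = 5782 < 8142 = 3*2714, so 7/2714 is smaller: the intermediate fraction 36/23 is closer to x than 11/7.

36/23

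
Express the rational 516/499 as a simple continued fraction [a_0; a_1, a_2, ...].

[1; 29, 2, 1, 5]

Run the Euclidean algorithm on 516 and 499; the successive quotients are the partial quotients a_0, a_1, ... (each step inverts the fractional part left over by the previous one):
  516 = 1*499 + 17, so a_0 = 1.
  499 = 29*17 + 6, so a_1 = 29.
  17 = 2*6 + 5, so a_2 = 2.
  6 = 1*5 + 1, so a_3 = 1.
  5 = 5*1 + 0, so a_4 = 5.
The remainder reaches 0 after 5 divisions, so the expansion has 5 partial quotients, read off in order.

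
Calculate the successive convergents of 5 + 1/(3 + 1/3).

Using the convergent recurrence p_i = a_i*p_{i-1} + p_{i-2}, q_i = a_i*q_{i-1} + q_{i-2} with p_{-2}=0, p_{-1}=1, q_{-2}=1, q_{-1}=0:
  i=0: a_0=5, p_0 = 5*1 + 0 = 5, q_0 = 5*0 + 1 = 1.
  i=1: a_1=3, p_1 = 3*5 + 1 = 16, q_1 = 3*1 + 0 = 3.
  i=2: a_2=3, p_2 = 3*16 + 5 = 53, q_2 = 3*3 + 1 = 10.

5/1, 16/3, 53/10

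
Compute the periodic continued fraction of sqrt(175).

[13; (4, 2, 1, 2, 4, 26)]

Write x_i = (sqrt(175) + m_i)/d_i with (m_0, d_0) = (0, 1). a_0 = floor(sqrt(175)) = 13, since 13^2 = 169 <= 175 < 196 = 14^2.
Iterate m_{i+1} = d_i*a_i - m_i, d_{i+1} = (175 - m_{i+1}^2)/d_i, a_{i+1} = floor((a_0 + m_{i+1})/d_{i+1}):
  m_1 = 1*13 - 0 = 13, d_1 = (175 - 13^2)/1 = 6/1 = 6, a_1 = floor((13 + 13)/6) = 4.
  m_2 = 6*4 - 13 = 11, d_2 = (175 - 11^2)/6 = 54/6 = 9, a_2 = floor((13 + 11)/9) = 2.
  m_3 = 9*2 - 11 = 7, d_3 = (175 - 7^2)/9 = 126/9 = 14, a_3 = floor((13 + 7)/14) = 1.
  m_4 = 14*1 - 7 = 7, d_4 = (175 - 7^2)/14 = 126/14 = 9, a_4 = floor((13 + 7)/9) = 2.
  m_5 = 9*2 - 7 = 11, d_5 = (175 - 11^2)/9 = 54/9 = 6, a_5 = floor((13 + 11)/6) = 4.
  m_6 = 6*4 - 11 = 13, d_6 = (175 - 13^2)/6 = 6/6 = 1, a_6 = floor((13 + 13)/1) = 26.
  m_7 = 1*26 - 13 = 13, d_7 = (175 - 13^2)/1 = 6/1 = 6: (m_7, d_7) = (m_1, d_1) = (13, 6), so from here the quotients repeat a_1, ..., a_6; the period length is 6.
Hence the expansion of sqrt(175) is a_0 = 13 followed by the repeating block 4, 2, 1, 2, 4, 26 (period 6).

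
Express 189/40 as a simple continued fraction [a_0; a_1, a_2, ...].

Run the Euclidean algorithm on 189 and 40; the successive quotients are the partial quotients a_0, a_1, ... (each step inverts the fractional part left over by the previous one):
  189 = 4*40 + 29, so a_0 = 4.
  40 = 1*29 + 11, so a_1 = 1.
  29 = 2*11 + 7, so a_2 = 2.
  11 = 1*7 + 4, so a_3 = 1.
  7 = 1*4 + 3, so a_4 = 1.
  4 = 1*3 + 1, so a_5 = 1.
  3 = 3*1 + 0, so a_6 = 3.
The remainder reaches 0 after 7 divisions, so the expansion has 7 partial quotients, read off in order.

[4; 1, 2, 1, 1, 1, 3]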